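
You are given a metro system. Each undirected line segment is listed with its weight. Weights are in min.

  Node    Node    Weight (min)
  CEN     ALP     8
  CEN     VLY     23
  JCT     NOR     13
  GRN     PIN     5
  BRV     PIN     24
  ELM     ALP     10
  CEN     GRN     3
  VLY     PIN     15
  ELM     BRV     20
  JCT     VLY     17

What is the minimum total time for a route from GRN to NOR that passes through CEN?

56 min

Shortest GRN→CEN: GRN → CEN = 3
Shortest CEN→NOR: CEN → VLY → JCT → NOR = 53
Total via CEN: 3 + 53 = 56 min.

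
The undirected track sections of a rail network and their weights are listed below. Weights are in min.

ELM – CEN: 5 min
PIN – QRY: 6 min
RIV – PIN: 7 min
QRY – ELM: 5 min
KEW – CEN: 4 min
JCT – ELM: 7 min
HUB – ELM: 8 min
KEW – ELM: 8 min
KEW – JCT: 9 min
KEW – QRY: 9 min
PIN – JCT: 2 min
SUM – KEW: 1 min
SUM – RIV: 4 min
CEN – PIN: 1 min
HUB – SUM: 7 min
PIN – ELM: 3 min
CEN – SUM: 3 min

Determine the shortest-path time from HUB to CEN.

Candidate routes:
HUB - SUM - CEN: 7+3 = 10
HUB - SUM - KEW - CEN: 7+1+4 = 12
Cheapest is HUB - SUM - CEN at 10 min.

10 min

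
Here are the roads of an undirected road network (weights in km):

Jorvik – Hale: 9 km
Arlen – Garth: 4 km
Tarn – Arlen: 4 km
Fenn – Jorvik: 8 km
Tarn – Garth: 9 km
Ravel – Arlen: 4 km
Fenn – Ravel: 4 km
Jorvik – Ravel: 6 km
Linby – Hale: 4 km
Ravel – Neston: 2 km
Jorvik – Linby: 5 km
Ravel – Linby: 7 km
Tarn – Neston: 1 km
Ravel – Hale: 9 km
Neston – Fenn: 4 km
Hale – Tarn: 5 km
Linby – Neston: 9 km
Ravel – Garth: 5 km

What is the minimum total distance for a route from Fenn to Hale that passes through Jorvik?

Shortest Fenn→Jorvik: Fenn → Jorvik = 8
Best Jorvik to Hale: Jorvik → Hale costing 9
Total via Jorvik: 8 + 9 = 17 km.

17 km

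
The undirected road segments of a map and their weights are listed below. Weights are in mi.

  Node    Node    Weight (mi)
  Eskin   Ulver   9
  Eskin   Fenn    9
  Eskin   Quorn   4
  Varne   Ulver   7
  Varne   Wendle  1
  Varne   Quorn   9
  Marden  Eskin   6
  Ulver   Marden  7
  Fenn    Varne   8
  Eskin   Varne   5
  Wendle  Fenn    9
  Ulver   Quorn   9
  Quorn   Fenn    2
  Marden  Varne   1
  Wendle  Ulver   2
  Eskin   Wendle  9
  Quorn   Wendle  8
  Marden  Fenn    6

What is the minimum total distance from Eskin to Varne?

Settle nodes by increasing distance from Eskin:
Eskin: 0
Quorn: 4  (via Eskin)
Varne: 5  (via Eskin)
Shortest route: Eskin → Varne = 5 mi.

5 mi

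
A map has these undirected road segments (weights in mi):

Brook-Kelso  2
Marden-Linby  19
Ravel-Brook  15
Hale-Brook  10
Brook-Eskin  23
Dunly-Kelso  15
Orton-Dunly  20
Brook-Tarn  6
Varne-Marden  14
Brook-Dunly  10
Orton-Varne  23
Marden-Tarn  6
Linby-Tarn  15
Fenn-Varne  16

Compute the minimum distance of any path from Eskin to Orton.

Settle nodes by increasing distance from Eskin:
Eskin: 0
Brook: 23  (via Eskin)
Kelso: 25  (via Brook)
Tarn: 29  (via Brook)
Dunly: 33  (via Brook)
Hale: 33  (via Brook)
Marden: 35  (via Tarn)
Ravel: 38  (via Brook)
Linby: 44  (via Tarn)
Varne: 49  (via Marden)
Orton: 53  (via Dunly)
Shortest route: Eskin–Brook–Dunly–Orton = 53 mi.

53 mi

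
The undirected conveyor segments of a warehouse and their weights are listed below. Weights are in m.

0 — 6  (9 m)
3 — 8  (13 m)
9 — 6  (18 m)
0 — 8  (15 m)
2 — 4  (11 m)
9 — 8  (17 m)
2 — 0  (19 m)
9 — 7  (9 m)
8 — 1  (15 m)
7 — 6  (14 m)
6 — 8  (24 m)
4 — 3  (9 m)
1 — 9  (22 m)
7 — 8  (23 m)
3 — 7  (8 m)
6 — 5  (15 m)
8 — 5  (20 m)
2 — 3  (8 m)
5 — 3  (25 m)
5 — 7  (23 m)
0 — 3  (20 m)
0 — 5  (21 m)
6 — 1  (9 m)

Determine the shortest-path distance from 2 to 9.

Settle nodes by increasing distance from 2:
2: 0
3: 8  (via 2)
4: 11  (via 2)
7: 16  (via 3)
0: 19  (via 2)
8: 21  (via 3)
9: 25  (via 7)
Shortest route: 2–3–7–9 = 25 m.

25 m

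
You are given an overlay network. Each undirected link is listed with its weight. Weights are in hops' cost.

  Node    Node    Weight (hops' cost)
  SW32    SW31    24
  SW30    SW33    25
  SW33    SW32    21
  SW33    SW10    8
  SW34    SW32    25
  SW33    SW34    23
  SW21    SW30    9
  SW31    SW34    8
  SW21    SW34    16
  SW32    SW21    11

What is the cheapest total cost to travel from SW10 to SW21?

40 hops' cost

Settle nodes by increasing distance from SW10:
SW10: 0
SW33: 8  (via SW10)
SW32: 29  (via SW33)
SW34: 31  (via SW33)
SW30: 33  (via SW33)
SW31: 39  (via SW34)
SW21: 40  (via SW32)
Shortest route: SW10–SW33–SW32–SW21 = 40 hops' cost.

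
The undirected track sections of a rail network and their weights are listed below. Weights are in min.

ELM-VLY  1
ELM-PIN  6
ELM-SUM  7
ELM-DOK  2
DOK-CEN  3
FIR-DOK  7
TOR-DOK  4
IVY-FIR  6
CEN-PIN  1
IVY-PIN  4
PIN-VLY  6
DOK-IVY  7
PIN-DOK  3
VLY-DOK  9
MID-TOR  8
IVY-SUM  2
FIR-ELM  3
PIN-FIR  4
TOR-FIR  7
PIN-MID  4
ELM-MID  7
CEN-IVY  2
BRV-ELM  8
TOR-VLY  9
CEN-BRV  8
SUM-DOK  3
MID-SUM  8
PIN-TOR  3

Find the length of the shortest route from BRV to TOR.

Shortest distances from BRV:
BRV: 0
ELM: 8  (via BRV)
CEN: 8  (via BRV)
PIN: 9  (via CEN)
VLY: 9  (via ELM)
IVY: 10  (via CEN)
DOK: 10  (via ELM)
FIR: 11  (via ELM)
TOR: 12  (via PIN)
Shortest route: BRV → CEN → PIN → TOR = 12 min.

12 min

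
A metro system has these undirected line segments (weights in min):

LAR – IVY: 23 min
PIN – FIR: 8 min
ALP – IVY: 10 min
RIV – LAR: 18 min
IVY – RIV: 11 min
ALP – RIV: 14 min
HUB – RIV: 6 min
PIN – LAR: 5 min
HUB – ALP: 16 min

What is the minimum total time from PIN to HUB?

29 min

Enumerating some paths:
PIN–LAR–IVY–RIV–HUB: 5+23+11+6 = 45
PIN–LAR–IVY–ALP–HUB: 5+23+10+16 = 54
PIN–LAR–RIV–HUB: 5+18+6 = 29
PIN–LAR–RIV–ALP–HUB: 5+18+14+16 = 53
The minimum is 29 min via PIN–LAR–RIV–HUB.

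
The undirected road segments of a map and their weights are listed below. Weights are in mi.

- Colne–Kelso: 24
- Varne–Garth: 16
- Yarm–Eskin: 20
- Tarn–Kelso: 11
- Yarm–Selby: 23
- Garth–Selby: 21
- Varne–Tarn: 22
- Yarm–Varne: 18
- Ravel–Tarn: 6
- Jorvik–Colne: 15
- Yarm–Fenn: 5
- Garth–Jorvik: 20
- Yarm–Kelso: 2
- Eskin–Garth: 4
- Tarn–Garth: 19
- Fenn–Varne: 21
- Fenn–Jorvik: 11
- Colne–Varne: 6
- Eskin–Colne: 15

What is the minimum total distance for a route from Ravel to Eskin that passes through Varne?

48 mi

Best Ravel to Varne: Ravel → Tarn → Varne costing 28
Best Varne to Eskin: Varne → Garth → Eskin costing 20
Total via Varne: 28 + 20 = 48 mi.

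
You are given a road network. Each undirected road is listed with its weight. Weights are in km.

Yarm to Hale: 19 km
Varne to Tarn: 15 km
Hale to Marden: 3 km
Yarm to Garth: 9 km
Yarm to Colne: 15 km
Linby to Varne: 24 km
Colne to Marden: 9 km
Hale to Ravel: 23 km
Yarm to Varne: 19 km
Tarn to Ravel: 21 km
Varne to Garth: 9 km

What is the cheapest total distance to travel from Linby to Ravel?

Settle nodes by increasing distance from Linby:
Linby: 0
Varne: 24  (via Linby)
Garth: 33  (via Varne)
Tarn: 39  (via Varne)
Yarm: 42  (via Garth)
Colne: 57  (via Yarm)
Ravel: 60  (via Tarn)
Shortest route: Linby–Varne–Tarn–Ravel = 60 km.

60 km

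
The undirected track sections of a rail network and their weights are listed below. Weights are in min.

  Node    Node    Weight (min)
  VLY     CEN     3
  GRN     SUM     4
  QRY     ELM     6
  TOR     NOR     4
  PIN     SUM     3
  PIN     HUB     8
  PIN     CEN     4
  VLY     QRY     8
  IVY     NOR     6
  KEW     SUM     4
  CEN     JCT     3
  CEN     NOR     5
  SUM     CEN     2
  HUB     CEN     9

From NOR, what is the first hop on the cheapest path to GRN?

CEN

Candidate routes:
NOR–CEN–PIN–SUM–GRN: 5+4+3+4 = 16
NOR–CEN–SUM–GRN: 5+2+4 = 11
Cheapest is NOR–CEN–SUM–GRN at 11 min.
So from NOR the first move is to CEN.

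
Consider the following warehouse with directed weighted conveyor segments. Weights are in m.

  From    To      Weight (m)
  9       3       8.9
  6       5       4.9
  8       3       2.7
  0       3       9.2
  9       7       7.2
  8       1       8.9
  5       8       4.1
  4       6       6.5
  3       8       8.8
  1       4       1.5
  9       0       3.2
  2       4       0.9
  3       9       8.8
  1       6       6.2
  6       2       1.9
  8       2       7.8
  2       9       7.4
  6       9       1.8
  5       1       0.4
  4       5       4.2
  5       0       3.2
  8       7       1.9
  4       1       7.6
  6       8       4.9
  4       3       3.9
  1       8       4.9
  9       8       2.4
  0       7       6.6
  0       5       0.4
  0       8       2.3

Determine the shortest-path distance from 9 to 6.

Candidate routes:
9 - 0 - 5 - 1 - 4 - 6: 3.2+0.4+0.4+1.5+6.5 = 12
9 - 8 - 1 - 6: 2.4+8.9+6.2 = 17.5
9 - 8 - 2 - 4 - 6: 2.4+7.8+0.9+6.5 = 17.6
9 - 0 - 5 - 1 - 6: 3.2+0.4+0.4+6.2 = 10.2
The minimum is 10.2 m via 9 - 0 - 5 - 1 - 6.

10.2 m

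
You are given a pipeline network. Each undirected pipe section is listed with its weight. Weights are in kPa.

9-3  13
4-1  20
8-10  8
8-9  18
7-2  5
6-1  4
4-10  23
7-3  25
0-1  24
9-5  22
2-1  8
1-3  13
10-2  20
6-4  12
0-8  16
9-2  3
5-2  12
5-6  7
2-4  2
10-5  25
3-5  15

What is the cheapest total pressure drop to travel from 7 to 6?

17 kPa

Settle nodes by increasing distance from 7:
7: 0
2: 5  (via 7)
4: 7  (via 2)
9: 8  (via 2)
1: 13  (via 2)
5: 17  (via 2)
6: 17  (via 1)
Shortest route: 7–2–1–6 = 17 kPa.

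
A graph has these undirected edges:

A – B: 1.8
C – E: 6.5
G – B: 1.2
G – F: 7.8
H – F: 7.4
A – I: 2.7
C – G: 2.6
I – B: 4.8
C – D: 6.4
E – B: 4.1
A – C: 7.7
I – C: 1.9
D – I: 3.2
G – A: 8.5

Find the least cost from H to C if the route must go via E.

Best H to E: H → F → G → B → E costing 20.5
Best E to C: E → C costing 6.5
Total via E: 20.5 + 6.5 = 27.

27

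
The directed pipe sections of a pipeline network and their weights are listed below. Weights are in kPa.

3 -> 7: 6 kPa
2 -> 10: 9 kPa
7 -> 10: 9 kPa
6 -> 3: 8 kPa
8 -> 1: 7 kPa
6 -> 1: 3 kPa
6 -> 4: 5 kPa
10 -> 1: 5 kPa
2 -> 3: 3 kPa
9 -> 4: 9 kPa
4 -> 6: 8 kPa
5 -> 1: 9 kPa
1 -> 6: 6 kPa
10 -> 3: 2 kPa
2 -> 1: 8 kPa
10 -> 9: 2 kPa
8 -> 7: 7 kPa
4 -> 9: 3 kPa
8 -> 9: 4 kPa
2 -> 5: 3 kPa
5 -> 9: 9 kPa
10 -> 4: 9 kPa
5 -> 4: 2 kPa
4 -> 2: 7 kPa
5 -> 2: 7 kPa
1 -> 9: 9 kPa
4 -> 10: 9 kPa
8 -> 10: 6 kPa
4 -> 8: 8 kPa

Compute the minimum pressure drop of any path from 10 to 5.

19 kPa

Enumerating some paths:
10 → 1 → 6 → 4 → 2 → 5: 5+6+5+7+3 = 26
10 → 9 → 4 → 2 → 5: 2+9+7+3 = 21
10 → 4 → 2 → 5: 9+7+3 = 19
The minimum is 19 kPa via 10 → 4 → 2 → 5.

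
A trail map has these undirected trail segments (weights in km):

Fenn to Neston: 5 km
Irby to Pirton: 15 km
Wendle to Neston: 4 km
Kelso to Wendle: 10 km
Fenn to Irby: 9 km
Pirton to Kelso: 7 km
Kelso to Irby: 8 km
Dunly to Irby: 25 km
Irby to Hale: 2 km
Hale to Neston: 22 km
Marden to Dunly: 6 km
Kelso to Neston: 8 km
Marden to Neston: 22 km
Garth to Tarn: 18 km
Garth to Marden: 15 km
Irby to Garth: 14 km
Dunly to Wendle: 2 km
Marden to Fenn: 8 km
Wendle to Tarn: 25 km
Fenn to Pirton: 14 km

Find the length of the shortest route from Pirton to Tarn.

42 km

Shortest distances from Pirton:
Pirton: 0
Kelso: 7  (via Pirton)
Fenn: 14  (via Pirton)
Irby: 15  (via Pirton)
Neston: 15  (via Kelso)
Wendle: 17  (via Kelso)
Hale: 17  (via Irby)
Dunly: 19  (via Wendle)
Marden: 22  (via Fenn)
Garth: 29  (via Irby)
Tarn: 42  (via Wendle)
Shortest route: Pirton → Kelso → Wendle → Tarn = 42 km.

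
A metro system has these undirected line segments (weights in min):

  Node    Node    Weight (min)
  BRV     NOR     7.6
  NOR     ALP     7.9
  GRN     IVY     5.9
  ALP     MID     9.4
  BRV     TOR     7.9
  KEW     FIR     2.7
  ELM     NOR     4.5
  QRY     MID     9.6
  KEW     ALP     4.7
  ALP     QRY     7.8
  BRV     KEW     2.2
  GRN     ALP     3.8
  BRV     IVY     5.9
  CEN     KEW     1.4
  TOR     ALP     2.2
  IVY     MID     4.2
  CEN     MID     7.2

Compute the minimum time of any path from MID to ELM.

Settle nodes by increasing distance from MID:
MID: 0
IVY: 4.2  (via MID)
CEN: 7.2  (via MID)
KEW: 8.6  (via CEN)
ALP: 9.4  (via MID)
QRY: 9.6  (via MID)
GRN: 10.1  (via IVY)
BRV: 10.1  (via IVY)
FIR: 11.3  (via KEW)
TOR: 11.6  (via ALP)
NOR: 17.3  (via ALP)
ELM: 21.8  (via NOR)
Shortest route: MID → ALP → NOR → ELM = 21.8 min.

21.8 min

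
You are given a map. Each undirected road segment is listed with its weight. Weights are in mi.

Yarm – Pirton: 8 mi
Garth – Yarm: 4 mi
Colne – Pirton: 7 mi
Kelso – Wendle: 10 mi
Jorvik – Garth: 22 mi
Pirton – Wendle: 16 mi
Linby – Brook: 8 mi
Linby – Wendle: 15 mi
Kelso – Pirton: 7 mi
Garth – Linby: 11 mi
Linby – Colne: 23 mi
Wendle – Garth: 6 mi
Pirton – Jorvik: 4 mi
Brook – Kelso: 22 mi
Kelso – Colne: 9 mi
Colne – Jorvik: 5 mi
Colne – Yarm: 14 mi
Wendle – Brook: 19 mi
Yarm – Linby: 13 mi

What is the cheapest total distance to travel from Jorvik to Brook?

Compare a few routes:
Jorvik → Colne → Linby → Brook: 5+23+8 = 36
Jorvik → Pirton → Kelso → Brook: 4+7+22 = 33
Jorvik → Pirton → Yarm → Garth → Linby → Brook: 4+8+4+11+8 = 35
Jorvik → Colne → Kelso → Brook: 5+9+22 = 36
The minimum is 33 mi via Jorvik → Pirton → Kelso → Brook.

33 mi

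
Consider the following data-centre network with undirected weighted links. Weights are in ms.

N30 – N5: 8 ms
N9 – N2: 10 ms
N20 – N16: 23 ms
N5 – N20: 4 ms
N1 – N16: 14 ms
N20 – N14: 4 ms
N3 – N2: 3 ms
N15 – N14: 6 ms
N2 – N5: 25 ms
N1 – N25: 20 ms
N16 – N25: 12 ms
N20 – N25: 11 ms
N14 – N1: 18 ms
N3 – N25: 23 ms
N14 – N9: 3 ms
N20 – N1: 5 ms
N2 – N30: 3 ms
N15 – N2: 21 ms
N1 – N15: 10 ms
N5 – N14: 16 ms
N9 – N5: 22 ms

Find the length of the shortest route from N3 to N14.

16 ms

Enumerating some paths:
N3 - N2 - N30 - N5 - N14: 3+3+8+16 = 30
N3 - N2 - N15 - N14: 3+21+6 = 30
N3 - N2 - N30 - N5 - N20 - N14: 3+3+8+4+4 = 22
N3 - N2 - N9 - N14: 3+10+3 = 16
Cheapest is N3 - N2 - N9 - N14 at 16 ms.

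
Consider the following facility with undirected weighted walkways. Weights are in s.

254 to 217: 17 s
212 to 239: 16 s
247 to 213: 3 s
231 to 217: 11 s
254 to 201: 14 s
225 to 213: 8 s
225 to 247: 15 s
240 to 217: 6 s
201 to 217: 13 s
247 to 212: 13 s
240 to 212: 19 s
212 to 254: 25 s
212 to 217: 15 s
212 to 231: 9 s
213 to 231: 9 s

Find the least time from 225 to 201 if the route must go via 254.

59 s

Shortest 225→254: 225 → 213 → 231 → 217 → 254 = 45
Best 254 to 201: 254 → 201 costing 14
Total via 254: 45 + 14 = 59 s.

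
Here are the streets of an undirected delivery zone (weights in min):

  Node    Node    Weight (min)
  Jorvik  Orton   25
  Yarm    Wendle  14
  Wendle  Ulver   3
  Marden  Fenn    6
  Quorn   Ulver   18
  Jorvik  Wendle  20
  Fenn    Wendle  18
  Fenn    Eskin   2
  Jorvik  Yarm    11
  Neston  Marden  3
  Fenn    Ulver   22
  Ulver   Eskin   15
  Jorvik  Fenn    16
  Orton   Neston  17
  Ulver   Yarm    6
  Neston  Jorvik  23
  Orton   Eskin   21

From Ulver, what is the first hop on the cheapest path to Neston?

Eskin

Candidate routes:
Ulver–Yarm–Jorvik–Neston: 6+11+23 = 40
Ulver–Fenn–Marden–Neston: 22+6+3 = 31
Ulver–Wendle–Fenn–Marden–Neston: 3+18+6+3 = 30
Ulver–Eskin–Fenn–Marden–Neston: 15+2+6+3 = 26
The minimum is 26 min via Ulver–Eskin–Fenn–Marden–Neston.
So from Ulver the first move is to Eskin.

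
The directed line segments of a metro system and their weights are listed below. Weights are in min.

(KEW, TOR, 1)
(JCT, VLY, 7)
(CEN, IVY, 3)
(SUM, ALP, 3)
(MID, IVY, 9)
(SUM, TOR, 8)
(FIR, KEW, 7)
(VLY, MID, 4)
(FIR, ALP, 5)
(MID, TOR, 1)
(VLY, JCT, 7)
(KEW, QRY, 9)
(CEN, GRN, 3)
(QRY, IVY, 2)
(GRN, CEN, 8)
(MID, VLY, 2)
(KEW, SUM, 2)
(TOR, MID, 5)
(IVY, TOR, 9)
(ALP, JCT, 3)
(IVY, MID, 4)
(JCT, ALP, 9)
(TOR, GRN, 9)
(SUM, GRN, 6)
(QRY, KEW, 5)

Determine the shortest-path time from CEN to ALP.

25 min

Compare a few routes:
CEN - IVY - MID - VLY - JCT - ALP: 3+4+2+7+9 = 25
CEN - IVY - TOR - MID - VLY - JCT - ALP: 3+9+5+2+7+9 = 35
The minimum is 25 min via CEN - IVY - MID - VLY - JCT - ALP.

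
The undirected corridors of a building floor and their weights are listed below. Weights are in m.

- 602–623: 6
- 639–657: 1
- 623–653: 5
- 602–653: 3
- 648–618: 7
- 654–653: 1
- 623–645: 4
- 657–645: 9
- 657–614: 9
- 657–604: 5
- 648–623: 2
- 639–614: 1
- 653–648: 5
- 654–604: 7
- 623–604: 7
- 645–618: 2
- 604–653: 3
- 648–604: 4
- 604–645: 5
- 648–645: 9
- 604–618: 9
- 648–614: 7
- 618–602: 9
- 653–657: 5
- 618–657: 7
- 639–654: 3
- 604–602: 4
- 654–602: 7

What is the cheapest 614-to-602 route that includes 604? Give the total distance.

Shortest 614→604: 614 → 639 → 657 → 604 = 7
Best 604 to 602: 604 → 602 costing 4
Total via 604: 7 + 4 = 11 m.

11 m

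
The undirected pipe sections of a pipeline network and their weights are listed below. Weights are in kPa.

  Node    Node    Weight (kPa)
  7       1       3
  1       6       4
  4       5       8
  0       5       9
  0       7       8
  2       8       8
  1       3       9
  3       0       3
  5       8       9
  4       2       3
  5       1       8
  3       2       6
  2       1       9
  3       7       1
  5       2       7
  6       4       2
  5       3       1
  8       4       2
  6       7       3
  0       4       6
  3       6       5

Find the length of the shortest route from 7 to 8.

7 kPa

Compare a few routes:
7 - 3 - 6 - 4 - 8: 1+5+2+2 = 10
7 - 6 - 4 - 8: 3+2+2 = 7
Cheapest is 7 - 6 - 4 - 8 at 7 kPa.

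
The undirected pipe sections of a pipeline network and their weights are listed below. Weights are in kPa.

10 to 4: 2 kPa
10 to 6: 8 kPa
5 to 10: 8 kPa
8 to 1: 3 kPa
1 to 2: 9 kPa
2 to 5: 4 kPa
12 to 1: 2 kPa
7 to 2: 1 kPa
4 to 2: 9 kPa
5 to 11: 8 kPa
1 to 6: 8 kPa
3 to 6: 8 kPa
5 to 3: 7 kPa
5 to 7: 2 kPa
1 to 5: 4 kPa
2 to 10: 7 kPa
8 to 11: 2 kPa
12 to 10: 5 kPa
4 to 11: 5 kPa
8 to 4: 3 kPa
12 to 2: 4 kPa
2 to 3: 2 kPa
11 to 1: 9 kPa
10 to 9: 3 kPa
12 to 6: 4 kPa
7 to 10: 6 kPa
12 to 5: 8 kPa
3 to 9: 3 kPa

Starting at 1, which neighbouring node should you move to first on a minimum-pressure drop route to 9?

Enumerating some paths:
1–5–7–2–3–9: 4+2+1+2+3 = 12
1–8–4–10–9: 3+3+2+3 = 11
1–12–2–3–9: 2+4+2+3 = 11
1–12–10–9: 2+5+3 = 10
The minimum is 10 kPa via 1–12–10–9.
So from 1 the first move is to 12.

12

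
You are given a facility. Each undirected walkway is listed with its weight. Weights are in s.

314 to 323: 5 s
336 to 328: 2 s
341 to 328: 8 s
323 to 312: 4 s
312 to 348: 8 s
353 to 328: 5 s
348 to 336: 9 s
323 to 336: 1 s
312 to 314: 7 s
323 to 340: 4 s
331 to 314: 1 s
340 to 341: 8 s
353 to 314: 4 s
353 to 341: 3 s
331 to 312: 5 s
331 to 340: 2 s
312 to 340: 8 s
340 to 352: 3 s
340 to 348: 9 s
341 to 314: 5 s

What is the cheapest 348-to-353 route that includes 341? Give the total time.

20 s

Best 348 to 341: 348 → 340 → 341 costing 17
Best 341 to 353: 341 → 353 costing 3
Total via 341: 17 + 3 = 20 s.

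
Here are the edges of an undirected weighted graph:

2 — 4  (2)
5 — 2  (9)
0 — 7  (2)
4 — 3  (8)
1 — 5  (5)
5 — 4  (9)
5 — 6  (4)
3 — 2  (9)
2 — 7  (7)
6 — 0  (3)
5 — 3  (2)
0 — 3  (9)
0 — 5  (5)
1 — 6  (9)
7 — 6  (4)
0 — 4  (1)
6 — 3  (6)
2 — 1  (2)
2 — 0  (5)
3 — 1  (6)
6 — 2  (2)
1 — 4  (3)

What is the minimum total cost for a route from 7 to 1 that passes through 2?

Best 7 to 2: 7–0–4–2 costing 5
Shortest 2→1: 2–1 = 2
Total via 2: 5 + 2 = 7.

7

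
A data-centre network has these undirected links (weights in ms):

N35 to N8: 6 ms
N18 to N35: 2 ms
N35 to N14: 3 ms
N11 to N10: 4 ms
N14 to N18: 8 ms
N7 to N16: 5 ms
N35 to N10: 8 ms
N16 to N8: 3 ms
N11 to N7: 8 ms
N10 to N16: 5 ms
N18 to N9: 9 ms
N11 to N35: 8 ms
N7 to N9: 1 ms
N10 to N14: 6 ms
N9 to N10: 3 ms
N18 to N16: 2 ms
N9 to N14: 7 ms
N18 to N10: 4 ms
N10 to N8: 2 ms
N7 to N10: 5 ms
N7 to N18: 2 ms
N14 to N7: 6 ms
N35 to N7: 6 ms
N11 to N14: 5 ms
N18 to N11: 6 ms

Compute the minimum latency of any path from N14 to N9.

7 ms

Shortest distances from N14:
N14: 0
N35: 3  (via N14)
N11: 5  (via N14)
N18: 5  (via N35)
N10: 6  (via N14)
N7: 6  (via N14)
N9: 7  (via N14)
Shortest route: N14–N9 = 7 ms.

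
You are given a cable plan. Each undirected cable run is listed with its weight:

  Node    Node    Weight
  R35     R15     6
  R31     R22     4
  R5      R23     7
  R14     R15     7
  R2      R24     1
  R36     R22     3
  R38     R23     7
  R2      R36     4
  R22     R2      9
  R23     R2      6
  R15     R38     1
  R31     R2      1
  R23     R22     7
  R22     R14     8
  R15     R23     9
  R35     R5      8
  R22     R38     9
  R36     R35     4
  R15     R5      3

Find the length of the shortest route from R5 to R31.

14

Running Dijkstra from R5:
R5: 0
R15: 3  (via R5)
R38: 4  (via R15)
R23: 7  (via R5)
R35: 8  (via R5)
R14: 10  (via R15)
R36: 12  (via R35)
R22: 13  (via R38)
R2: 13  (via R23)
R31: 14  (via R2)
Shortest route: R5–R23–R2–R31 = 14.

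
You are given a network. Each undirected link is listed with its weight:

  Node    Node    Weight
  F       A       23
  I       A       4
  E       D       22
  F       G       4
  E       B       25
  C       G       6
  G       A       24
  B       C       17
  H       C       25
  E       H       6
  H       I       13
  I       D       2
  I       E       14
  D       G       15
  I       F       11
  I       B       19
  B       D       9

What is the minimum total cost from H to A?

Running Dijkstra from H:
H: 0
E: 6  (via H)
I: 13  (via H)
D: 15  (via I)
A: 17  (via I)
Shortest route: H–I–A = 17.

17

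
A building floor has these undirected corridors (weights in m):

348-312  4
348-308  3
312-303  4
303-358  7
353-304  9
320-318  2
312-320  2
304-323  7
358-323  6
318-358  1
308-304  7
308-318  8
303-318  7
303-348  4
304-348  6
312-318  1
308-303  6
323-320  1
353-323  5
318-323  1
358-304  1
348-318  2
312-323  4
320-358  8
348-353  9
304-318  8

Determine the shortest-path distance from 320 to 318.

2 m

Candidate routes:
320 → 318: 2 = 2
320 → 312 → 318: 2+1 = 3
Cheapest is 320 → 318 at 2 m.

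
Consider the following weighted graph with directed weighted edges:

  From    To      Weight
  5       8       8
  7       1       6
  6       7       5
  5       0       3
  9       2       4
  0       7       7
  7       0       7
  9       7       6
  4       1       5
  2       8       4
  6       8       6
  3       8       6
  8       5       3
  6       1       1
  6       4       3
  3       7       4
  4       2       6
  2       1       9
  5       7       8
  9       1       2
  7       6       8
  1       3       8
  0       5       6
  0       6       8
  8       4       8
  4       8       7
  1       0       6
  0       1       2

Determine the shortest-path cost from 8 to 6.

14

Candidate routes:
8 - 5 - 7 - 6: 3+8+8 = 19
8 - 5 - 0 - 6: 3+3+8 = 14
8 - 5 - 0 - 7 - 6: 3+3+7+8 = 21
8 - 5 - 7 - 0 - 6: 3+8+7+8 = 26
Cheapest is 8 - 5 - 0 - 6 at 14.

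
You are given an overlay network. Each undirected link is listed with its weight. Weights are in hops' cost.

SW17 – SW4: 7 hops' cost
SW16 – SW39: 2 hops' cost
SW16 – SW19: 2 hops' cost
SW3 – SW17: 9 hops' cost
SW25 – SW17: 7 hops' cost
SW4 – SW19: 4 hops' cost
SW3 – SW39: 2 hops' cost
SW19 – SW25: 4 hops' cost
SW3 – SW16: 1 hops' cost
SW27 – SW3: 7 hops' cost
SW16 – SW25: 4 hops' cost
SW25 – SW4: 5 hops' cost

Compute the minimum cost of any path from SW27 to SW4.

Settle nodes by increasing distance from SW27:
SW27: 0
SW3: 7  (via SW27)
SW16: 8  (via SW3)
SW39: 9  (via SW3)
SW19: 10  (via SW16)
SW25: 12  (via SW16)
SW4: 14  (via SW19)
Shortest route: SW27–SW3–SW16–SW19–SW4 = 14 hops' cost.

14 hops' cost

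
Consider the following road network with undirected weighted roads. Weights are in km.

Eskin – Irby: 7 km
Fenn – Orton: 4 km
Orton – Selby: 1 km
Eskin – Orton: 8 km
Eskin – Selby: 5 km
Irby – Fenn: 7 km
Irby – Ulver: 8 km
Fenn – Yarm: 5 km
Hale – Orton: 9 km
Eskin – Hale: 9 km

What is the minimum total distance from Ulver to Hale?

Compare a few routes:
Ulver - Irby - Eskin - Selby - Orton - Hale: 8+7+5+1+9 = 30
Ulver - Irby - Fenn - Orton - Hale: 8+7+4+9 = 28
Ulver - Irby - Eskin - Hale: 8+7+9 = 24
Ulver - Irby - Eskin - Orton - Hale: 8+7+8+9 = 32
Cheapest is Ulver - Irby - Eskin - Hale at 24 km.

24 km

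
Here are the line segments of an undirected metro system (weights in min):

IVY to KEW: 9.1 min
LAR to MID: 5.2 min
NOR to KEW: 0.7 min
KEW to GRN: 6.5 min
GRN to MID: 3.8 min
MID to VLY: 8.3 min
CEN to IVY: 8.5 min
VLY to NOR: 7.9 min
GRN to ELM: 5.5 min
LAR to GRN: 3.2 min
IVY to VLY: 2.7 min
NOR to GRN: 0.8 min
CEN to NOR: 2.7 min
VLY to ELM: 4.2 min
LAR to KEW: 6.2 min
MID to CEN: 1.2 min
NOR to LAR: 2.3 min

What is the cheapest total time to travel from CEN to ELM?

Candidate routes:
CEN → MID → GRN → ELM: 1.2+3.8+5.5 = 10.5
CEN → NOR → GRN → ELM: 2.7+0.8+5.5 = 9
CEN → MID → VLY → ELM: 1.2+8.3+4.2 = 13.7
The minimum is 9 min via CEN → NOR → GRN → ELM.

9 min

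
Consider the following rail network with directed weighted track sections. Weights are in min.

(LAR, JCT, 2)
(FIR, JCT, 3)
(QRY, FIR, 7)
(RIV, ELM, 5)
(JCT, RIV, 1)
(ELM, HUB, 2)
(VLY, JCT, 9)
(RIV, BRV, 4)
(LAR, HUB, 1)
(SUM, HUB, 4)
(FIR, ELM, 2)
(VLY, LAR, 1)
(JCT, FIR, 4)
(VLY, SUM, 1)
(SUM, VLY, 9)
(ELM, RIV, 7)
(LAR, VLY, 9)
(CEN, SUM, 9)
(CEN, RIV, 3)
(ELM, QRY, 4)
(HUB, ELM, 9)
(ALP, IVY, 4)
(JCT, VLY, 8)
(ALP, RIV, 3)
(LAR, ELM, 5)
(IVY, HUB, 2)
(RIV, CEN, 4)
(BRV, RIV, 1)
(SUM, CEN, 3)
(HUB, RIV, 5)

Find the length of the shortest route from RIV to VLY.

Running Dijkstra from RIV:
RIV: 0
BRV: 4  (via RIV)
CEN: 4  (via RIV)
ELM: 5  (via RIV)
HUB: 7  (via ELM)
QRY: 9  (via ELM)
SUM: 13  (via CEN)
FIR: 16  (via QRY)
JCT: 19  (via FIR)
VLY: 22  (via SUM)
Shortest route: RIV–CEN–SUM–VLY = 22 min.

22 min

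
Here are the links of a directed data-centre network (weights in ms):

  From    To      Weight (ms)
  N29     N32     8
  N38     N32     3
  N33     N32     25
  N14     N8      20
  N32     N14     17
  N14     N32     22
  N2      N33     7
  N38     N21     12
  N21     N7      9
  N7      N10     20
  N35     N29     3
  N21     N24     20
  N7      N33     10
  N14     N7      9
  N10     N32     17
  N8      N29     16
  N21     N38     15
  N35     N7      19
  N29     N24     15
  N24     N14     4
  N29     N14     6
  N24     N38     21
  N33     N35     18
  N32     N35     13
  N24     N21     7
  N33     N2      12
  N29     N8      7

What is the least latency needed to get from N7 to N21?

Settle nodes by increasing distance from N7:
N7: 0
N33: 10  (via N7)
N10: 20  (via N7)
N2: 22  (via N33)
N35: 28  (via N33)
N29: 31  (via N35)
N32: 35  (via N33)
N14: 37  (via N29)
N8: 38  (via N29)
N24: 46  (via N29)
N21: 53  (via N24)
Shortest route: N7–N33–N35–N29–N24–N21 = 53 ms.

53 ms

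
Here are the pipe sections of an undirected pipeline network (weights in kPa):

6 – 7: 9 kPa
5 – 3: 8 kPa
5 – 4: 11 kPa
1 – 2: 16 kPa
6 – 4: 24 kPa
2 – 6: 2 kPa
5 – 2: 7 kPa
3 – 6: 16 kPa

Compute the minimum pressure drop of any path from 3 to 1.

31 kPa

Shortest distances from 3:
3: 0
5: 8  (via 3)
2: 15  (via 5)
6: 16  (via 3)
4: 19  (via 5)
7: 25  (via 6)
1: 31  (via 2)
Shortest route: 3–5–2–1 = 31 kPa.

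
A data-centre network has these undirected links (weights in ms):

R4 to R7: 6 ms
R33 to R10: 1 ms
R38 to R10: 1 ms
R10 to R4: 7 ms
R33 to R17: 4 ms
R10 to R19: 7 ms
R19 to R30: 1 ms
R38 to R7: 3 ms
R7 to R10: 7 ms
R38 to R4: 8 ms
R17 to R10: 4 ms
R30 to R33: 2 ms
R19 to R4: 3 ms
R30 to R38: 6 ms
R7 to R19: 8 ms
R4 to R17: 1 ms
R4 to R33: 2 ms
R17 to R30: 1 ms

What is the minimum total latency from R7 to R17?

Settle nodes by increasing distance from R7:
R7: 0
R38: 3  (via R7)
R10: 4  (via R38)
R33: 5  (via R10)
R4: 6  (via R7)
R17: 7  (via R4)
Shortest route: R7 → R4 → R17 = 7 ms.

7 ms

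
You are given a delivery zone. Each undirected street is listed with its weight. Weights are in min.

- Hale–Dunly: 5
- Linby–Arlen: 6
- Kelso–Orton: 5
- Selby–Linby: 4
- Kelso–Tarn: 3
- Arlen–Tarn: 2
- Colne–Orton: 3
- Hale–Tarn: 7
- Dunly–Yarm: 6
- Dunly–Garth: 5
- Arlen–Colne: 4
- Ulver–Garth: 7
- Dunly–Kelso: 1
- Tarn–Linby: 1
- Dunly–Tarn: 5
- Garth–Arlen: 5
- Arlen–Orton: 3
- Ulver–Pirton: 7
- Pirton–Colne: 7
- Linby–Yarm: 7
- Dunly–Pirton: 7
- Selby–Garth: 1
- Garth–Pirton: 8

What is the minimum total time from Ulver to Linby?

12 min

Running Dijkstra from Ulver:
Ulver: 0
Garth: 7  (via Ulver)
Pirton: 7  (via Ulver)
Selby: 8  (via Garth)
Linby: 12  (via Selby)
Shortest route: Ulver–Garth–Selby–Linby = 12 min.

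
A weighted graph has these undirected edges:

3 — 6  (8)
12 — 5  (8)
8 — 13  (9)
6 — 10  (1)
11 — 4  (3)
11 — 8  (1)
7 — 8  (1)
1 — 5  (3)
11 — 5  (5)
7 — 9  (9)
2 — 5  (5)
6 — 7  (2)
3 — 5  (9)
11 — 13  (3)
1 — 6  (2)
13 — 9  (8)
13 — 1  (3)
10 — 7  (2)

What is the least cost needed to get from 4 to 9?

14

Shortest distances from 4:
4: 0
11: 3  (via 4)
8: 4  (via 11)
7: 5  (via 8)
13: 6  (via 11)
6: 7  (via 7)
10: 7  (via 7)
5: 8  (via 11)
1: 9  (via 13)
2: 13  (via 5)
9: 14  (via 7)
Shortest route: 4 → 11 → 8 → 7 → 9 = 14.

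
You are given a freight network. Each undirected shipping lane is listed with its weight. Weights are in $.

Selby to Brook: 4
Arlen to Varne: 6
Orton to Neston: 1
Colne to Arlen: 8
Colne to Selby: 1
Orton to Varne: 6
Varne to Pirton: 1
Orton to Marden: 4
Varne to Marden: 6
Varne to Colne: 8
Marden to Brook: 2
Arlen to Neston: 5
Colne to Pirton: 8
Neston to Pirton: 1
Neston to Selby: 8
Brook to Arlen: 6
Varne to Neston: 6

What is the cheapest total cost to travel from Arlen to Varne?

Shortest distances from Arlen:
Arlen: 0
Neston: 5  (via Arlen)
Pirton: 6  (via Neston)
Orton: 6  (via Neston)
Brook: 6  (via Arlen)
Varne: 6  (via Arlen)
Shortest route: Arlen–Varne = $6.

$6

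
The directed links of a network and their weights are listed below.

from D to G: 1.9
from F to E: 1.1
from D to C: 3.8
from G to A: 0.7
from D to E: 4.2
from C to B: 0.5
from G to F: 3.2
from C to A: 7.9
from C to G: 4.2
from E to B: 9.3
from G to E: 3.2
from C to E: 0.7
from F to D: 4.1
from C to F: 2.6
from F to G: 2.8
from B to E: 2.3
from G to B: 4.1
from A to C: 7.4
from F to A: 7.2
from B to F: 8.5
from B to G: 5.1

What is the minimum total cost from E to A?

15.1

Running Dijkstra from E:
E: 0
B: 9.3  (via E)
G: 14.4  (via B)
A: 15.1  (via G)
Shortest route: E–B–G–A = 15.1.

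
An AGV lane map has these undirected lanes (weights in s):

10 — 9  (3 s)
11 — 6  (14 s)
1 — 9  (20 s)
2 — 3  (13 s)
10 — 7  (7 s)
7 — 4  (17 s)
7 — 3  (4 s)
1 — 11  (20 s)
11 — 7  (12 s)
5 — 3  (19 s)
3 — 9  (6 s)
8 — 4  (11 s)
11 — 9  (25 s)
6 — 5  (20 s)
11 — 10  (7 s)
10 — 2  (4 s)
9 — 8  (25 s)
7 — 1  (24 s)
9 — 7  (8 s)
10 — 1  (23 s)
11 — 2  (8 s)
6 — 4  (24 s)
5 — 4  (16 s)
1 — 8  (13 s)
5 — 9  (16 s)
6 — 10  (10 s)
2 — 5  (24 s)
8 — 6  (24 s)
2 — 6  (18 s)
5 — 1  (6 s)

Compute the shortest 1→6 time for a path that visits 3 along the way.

44 s

Best 1 to 3: 1–5–3 costing 25
Best 3 to 6: 3–9–10–6 costing 19
Total via 3: 25 + 19 = 44 s.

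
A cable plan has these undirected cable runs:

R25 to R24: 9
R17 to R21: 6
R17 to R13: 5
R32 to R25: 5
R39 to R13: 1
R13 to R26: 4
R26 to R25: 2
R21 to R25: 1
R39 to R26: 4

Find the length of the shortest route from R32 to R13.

11

Compare a few routes:
R32–R25–R21–R17–R13: 5+1+6+5 = 17
R32–R25–R26–R39–R13: 5+2+4+1 = 12
R32–R25–R26–R13: 5+2+4 = 11
Cheapest is R32–R25–R26–R13 at 11.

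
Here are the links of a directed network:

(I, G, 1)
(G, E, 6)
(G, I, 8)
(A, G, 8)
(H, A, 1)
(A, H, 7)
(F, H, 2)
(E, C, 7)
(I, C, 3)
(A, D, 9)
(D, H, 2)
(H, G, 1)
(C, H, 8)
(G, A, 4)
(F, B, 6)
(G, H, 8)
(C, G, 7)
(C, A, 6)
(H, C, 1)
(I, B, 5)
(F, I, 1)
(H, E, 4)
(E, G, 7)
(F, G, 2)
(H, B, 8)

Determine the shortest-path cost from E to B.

Running Dijkstra from E:
E: 0
C: 7  (via E)
G: 7  (via E)
A: 11  (via G)
H: 15  (via C)
I: 15  (via G)
B: 20  (via I)
Shortest route: E → G → I → B = 20.

20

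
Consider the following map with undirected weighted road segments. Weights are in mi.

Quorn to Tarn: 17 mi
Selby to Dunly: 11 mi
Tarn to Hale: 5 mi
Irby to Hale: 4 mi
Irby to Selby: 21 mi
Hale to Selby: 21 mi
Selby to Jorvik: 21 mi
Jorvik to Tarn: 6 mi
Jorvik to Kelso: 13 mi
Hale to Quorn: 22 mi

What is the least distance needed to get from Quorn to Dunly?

54 mi

Candidate routes:
Quorn - Tarn - Jorvik - Selby - Dunly: 17+6+21+11 = 55
Quorn - Tarn - Hale - Irby - Selby - Dunly: 17+5+4+21+11 = 58
Quorn - Hale - Irby - Selby - Dunly: 22+4+21+11 = 58
Quorn - Hale - Selby - Dunly: 22+21+11 = 54
The minimum is 54 mi via Quorn - Hale - Selby - Dunly.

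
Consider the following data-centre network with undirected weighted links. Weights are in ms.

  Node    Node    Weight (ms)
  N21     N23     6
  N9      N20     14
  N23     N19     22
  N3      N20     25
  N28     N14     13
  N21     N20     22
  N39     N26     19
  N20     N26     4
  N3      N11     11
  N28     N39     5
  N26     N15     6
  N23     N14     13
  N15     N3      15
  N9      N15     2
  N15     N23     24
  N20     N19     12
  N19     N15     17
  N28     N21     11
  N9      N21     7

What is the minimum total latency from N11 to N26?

Shortest distances from N11:
N11: 0
N3: 11  (via N11)
N15: 26  (via N3)
N9: 28  (via N15)
N26: 32  (via N15)
Shortest route: N11–N3–N15–N26 = 32 ms.

32 ms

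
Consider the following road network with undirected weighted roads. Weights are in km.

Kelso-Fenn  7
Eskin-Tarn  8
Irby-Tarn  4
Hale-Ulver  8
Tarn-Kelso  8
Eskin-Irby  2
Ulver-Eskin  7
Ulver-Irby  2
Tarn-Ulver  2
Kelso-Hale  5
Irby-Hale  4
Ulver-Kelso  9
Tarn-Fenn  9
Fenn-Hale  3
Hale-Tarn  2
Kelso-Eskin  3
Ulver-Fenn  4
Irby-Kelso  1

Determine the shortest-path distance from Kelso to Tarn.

Shortest distances from Kelso:
Kelso: 0
Irby: 1  (via Kelso)
Ulver: 3  (via Irby)
Eskin: 3  (via Kelso)
Hale: 5  (via Kelso)
Tarn: 5  (via Irby)
Shortest route: Kelso–Irby–Tarn = 5 km.

5 km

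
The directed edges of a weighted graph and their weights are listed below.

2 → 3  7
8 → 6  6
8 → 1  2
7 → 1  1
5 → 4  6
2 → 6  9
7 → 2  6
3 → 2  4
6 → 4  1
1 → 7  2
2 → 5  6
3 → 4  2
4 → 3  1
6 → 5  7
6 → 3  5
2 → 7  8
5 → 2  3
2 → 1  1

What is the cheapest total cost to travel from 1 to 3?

Compare a few routes:
1 → 7 → 2 → 6 → 4 → 3: 2+6+9+1+1 = 19
1 → 7 → 2 → 5 → 4 → 3: 2+6+6+6+1 = 21
1 → 7 → 2 → 3: 2+6+7 = 15
The minimum is 15 via 1 → 7 → 2 → 3.

15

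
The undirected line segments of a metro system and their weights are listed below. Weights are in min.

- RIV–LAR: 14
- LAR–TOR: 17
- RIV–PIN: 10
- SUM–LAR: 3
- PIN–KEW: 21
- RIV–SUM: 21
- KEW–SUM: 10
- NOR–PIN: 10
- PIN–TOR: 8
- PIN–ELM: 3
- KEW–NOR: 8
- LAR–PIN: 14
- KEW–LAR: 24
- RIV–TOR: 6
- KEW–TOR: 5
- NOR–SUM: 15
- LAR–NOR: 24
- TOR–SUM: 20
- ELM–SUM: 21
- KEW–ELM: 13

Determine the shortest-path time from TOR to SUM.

15 min

Compare a few routes:
TOR–KEW–SUM: 5+10 = 15
TOR–LAR–SUM: 17+3 = 20
TOR–RIV–LAR–SUM: 6+14+3 = 23
TOR–SUM: 20 = 20
The minimum is 15 min via TOR–KEW–SUM.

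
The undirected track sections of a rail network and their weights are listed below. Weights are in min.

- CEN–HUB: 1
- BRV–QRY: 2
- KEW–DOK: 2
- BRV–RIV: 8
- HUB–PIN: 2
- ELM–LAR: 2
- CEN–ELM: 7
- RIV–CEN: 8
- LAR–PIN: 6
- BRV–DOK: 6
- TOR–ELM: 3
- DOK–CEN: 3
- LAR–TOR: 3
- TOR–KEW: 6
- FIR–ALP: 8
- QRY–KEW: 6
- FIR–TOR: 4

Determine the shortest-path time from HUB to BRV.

10 min

Settle nodes by increasing distance from HUB:
HUB: 0
CEN: 1  (via HUB)
PIN: 2  (via HUB)
DOK: 4  (via CEN)
KEW: 6  (via DOK)
ELM: 8  (via CEN)
LAR: 8  (via PIN)
RIV: 9  (via CEN)
BRV: 10  (via DOK)
Shortest route: HUB–CEN–DOK–BRV = 10 min.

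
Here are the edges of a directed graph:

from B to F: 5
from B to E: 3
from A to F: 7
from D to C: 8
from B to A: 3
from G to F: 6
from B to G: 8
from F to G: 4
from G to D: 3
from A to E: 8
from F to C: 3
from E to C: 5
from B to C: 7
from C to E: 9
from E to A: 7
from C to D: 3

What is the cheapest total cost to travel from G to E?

Compare a few routes:
G - F - C - E: 6+3+9 = 18
G - D - C - E: 3+8+9 = 20
The minimum is 18 via G - F - C - E.

18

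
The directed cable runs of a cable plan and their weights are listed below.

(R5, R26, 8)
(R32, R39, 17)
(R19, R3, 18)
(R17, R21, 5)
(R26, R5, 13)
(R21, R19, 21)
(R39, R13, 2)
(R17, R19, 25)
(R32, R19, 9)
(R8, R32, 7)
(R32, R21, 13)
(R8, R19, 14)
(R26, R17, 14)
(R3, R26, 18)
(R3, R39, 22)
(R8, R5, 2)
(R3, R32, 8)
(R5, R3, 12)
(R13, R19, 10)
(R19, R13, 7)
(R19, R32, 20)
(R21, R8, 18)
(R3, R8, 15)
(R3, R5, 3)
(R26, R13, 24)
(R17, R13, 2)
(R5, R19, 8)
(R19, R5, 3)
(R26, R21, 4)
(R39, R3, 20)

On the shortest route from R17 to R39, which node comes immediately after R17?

R21

Compare a few routes:
R17 → R21 → R8 → R32 → R39: 5+18+7+17 = 47
R17 → R13 → R19 → R32 → R39: 2+10+20+17 = 49
The minimum is 47 via R17 → R21 → R8 → R32 → R39.
So from R17 the first move is to R21.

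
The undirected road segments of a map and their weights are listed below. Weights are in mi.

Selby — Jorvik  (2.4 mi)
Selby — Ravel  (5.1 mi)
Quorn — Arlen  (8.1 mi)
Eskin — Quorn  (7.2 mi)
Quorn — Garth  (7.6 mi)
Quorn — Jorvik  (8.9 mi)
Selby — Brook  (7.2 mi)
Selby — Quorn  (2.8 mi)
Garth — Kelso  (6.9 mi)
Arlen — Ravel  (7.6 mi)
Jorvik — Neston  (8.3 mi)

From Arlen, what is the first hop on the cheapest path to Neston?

Enumerating some paths:
Arlen - Quorn - Selby - Jorvik - Neston: 8.1+2.8+2.4+8.3 = 21.6
Arlen - Ravel - Selby - Quorn - Jorvik - Neston: 7.6+5.1+2.8+8.9+8.3 = 32.7
Arlen - Quorn - Jorvik - Neston: 8.1+8.9+8.3 = 25.3
Arlen - Ravel - Selby - Jorvik - Neston: 7.6+5.1+2.4+8.3 = 23.4
Cheapest is Arlen - Quorn - Selby - Jorvik - Neston at 21.6 mi.
So from Arlen the first move is to Quorn.

Quorn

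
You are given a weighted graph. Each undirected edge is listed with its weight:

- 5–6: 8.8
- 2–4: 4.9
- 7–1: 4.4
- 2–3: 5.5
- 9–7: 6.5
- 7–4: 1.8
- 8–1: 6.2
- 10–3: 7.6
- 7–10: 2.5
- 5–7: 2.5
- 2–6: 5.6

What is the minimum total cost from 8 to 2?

17.3

Compare a few routes:
8 → 1 → 7 → 10 → 3 → 2: 6.2+4.4+2.5+7.6+5.5 = 26.2
8 → 1 → 7 → 4 → 2: 6.2+4.4+1.8+4.9 = 17.3
Cheapest is 8 → 1 → 7 → 4 → 2 at 17.3.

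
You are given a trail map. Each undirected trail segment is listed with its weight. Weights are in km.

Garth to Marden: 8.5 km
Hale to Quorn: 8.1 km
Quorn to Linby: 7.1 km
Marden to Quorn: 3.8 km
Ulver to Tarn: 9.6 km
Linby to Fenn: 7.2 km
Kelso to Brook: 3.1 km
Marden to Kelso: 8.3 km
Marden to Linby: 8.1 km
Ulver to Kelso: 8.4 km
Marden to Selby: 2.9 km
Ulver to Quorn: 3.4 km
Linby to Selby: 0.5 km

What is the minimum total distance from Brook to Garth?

Compare a few routes:
Brook - Kelso - Marden - Garth: 3.1+8.3+8.5 = 19.9
Brook - Kelso - Ulver - Quorn - Marden - Garth: 3.1+8.4+3.4+3.8+8.5 = 27.2
Brook - Kelso - Ulver - Quorn - Linby - Selby - Marden - Garth: 3.1+8.4+3.4+7.1+0.5+2.9+8.5 = 33.9
The minimum is 19.9 km via Brook - Kelso - Marden - Garth.

19.9 km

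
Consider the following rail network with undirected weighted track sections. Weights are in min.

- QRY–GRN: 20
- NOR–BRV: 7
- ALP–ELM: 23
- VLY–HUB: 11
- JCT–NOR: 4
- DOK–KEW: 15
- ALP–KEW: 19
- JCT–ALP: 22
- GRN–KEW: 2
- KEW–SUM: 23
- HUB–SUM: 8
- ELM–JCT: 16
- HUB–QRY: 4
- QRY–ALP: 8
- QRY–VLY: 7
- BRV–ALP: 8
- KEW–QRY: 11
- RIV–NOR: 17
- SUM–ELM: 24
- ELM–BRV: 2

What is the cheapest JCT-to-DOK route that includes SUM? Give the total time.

Best JCT to SUM: JCT–NOR–BRV–ELM–SUM costing 37
Best SUM to DOK: SUM–KEW–DOK costing 38
Total via SUM: 37 + 38 = 75 min.

75 min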